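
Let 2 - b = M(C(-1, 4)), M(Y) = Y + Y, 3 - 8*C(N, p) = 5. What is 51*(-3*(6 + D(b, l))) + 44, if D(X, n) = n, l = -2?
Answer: -568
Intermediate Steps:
C(N, p) = -1/4 (C(N, p) = 3/8 - 1/8*5 = 3/8 - 5/8 = -1/4)
M(Y) = 2*Y
b = 5/2 (b = 2 - 2*(-1)/4 = 2 - 1*(-1/2) = 2 + 1/2 = 5/2 ≈ 2.5000)
51*(-3*(6 + D(b, l))) + 44 = 51*(-3*(6 - 2)) + 44 = 51*(-3*4) + 44 = 51*(-12) + 44 = -612 + 44 = -568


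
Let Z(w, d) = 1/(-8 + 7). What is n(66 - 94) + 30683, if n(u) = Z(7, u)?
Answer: 30682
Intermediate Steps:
Z(w, d) = -1 (Z(w, d) = 1/(-1) = -1)
n(u) = -1
n(66 - 94) + 30683 = -1 + 30683 = 30682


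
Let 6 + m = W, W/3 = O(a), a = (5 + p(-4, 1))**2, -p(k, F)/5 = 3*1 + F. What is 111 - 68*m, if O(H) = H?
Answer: -45381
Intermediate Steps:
p(k, F) = -15 - 5*F (p(k, F) = -5*(3*1 + F) = -5*(3 + F) = -15 - 5*F)
a = 225 (a = (5 + (-15 - 5*1))**2 = (5 + (-15 - 5))**2 = (5 - 20)**2 = (-15)**2 = 225)
W = 675 (W = 3*225 = 675)
m = 669 (m = -6 + 675 = 669)
111 - 68*m = 111 - 68*669 = 111 - 45492 = -45381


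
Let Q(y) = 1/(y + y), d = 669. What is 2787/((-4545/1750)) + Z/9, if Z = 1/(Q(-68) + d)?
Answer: -88749353614/82703547 ≈ -1073.1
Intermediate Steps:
Q(y) = 1/(2*y)
Z = 136/90983 (Z = 1/((½)/(-68) + 669) = 1/((½)*(-1/68) + 669) = 1/(-1/136 + 669) = 1/(90983/136) = 136/90983 ≈ 0.0014948)
2787/((-4545/1750)) + Z/9 = 2787/((-4545/1750)) + (136/90983)/9 = 2787/((-4545*1/1750)) + (136/90983)*(⅑) = 2787/(-909/350) + 136/818847 = 2787*(-350/909) + 136/818847 = -325150/303 + 136/818847 = -88749353614/82703547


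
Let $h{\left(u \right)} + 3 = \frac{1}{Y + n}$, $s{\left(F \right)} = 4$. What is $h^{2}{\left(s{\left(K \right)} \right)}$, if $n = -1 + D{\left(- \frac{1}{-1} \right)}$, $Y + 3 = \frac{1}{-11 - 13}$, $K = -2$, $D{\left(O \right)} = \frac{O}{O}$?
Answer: $\frac{59049}{5329} \approx 11.081$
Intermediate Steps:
$D{\left(O \right)} = 1$
$Y = - \frac{73}{24}$ ($Y = -3 + \frac{1}{-11 - 13} = -3 + \frac{1}{-24} = -3 - \frac{1}{24} = - \frac{73}{24} \approx -3.0417$)
$n = 0$ ($n = -1 + 1 = 0$)
$h{\left(u \right)} = - \frac{243}{73}$ ($h{\left(u \right)} = -3 + \frac{1}{- \frac{73}{24} + 0} = -3 + \frac{1}{- \frac{73}{24}} = -3 - \frac{24}{73} = - \frac{243}{73}$)
$h^{2}{\left(s{\left(K \right)} \right)} = \left(- \frac{243}{73}\right)^{2} = \frac{59049}{5329}$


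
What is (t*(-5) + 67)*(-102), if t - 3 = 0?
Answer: -5304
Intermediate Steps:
t = 3 (t = 3 + 0 = 3)
(t*(-5) + 67)*(-102) = (3*(-5) + 67)*(-102) = (-15 + 67)*(-102) = 52*(-102) = -5304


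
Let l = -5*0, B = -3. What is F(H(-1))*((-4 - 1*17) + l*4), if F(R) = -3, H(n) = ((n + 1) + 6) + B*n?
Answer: 63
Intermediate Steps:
l = 0
H(n) = 7 - 2*n (H(n) = ((n + 1) + 6) - 3*n = ((1 + n) + 6) - 3*n = (7 + n) - 3*n = 7 - 2*n)
F(H(-1))*((-4 - 1*17) + l*4) = -3*((-4 - 1*17) + 0*4) = -3*((-4 - 17) + 0) = -3*(-21 + 0) = -3*(-21) = 63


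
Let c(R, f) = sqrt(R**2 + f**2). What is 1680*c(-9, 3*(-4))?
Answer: 25200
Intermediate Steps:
1680*c(-9, 3*(-4)) = 1680*sqrt((-9)**2 + (3*(-4))**2) = 1680*sqrt(81 + (-12)**2) = 1680*sqrt(81 + 144) = 1680*sqrt(225) = 1680*15 = 25200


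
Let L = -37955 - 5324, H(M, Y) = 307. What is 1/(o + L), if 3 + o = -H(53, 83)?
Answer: -1/43589 ≈ -2.2942e-5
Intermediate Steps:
o = -310 (o = -3 - 1*307 = -3 - 307 = -310)
L = -43279
1/(o + L) = 1/(-310 - 43279) = 1/(-43589) = -1/43589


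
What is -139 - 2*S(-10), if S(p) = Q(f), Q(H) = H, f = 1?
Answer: -141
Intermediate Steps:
S(p) = 1
-139 - 2*S(-10) = -139 - 2*1 = -139 - 2 = -141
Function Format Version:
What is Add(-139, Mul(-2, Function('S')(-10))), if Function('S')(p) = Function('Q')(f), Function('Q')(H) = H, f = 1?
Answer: -141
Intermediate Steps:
Function('S')(p) = 1
Add(-139, Mul(-2, Function('S')(-10))) = Add(-139, Mul(-2, 1)) = Add(-139, -2) = -141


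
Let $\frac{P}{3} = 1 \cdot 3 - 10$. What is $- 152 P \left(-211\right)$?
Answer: $-673512$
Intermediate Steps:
$P = -21$ ($P = 3 \left(1 \cdot 3 - 10\right) = 3 \left(3 - 10\right) = 3 \left(-7\right) = -21$)
$- 152 P \left(-211\right) = \left(-152\right) \left(-21\right) \left(-211\right) = 3192 \left(-211\right) = -673512$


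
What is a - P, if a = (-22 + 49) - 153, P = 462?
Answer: -588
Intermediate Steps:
a = -126 (a = 27 - 153 = -126)
a - P = -126 - 1*462 = -126 - 462 = -588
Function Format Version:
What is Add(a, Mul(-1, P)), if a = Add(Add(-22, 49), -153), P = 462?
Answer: -588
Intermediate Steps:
a = -126 (a = Add(27, -153) = -126)
Add(a, Mul(-1, P)) = Add(-126, Mul(-1, 462)) = Add(-126, -462) = -588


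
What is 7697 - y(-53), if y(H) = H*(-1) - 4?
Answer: 7648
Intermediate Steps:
y(H) = -4 - H (y(H) = -H - 4 = -4 - H)
7697 - y(-53) = 7697 - (-4 - 1*(-53)) = 7697 - (-4 + 53) = 7697 - 1*49 = 7697 - 49 = 7648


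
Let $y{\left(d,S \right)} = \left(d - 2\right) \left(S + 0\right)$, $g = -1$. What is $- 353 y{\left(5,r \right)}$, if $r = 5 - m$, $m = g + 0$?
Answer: $-6354$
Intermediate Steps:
$m = -1$ ($m = -1 + 0 = -1$)
$r = 6$ ($r = 5 - -1 = 5 + 1 = 6$)
$y{\left(d,S \right)} = S \left(-2 + d\right)$ ($y{\left(d,S \right)} = \left(-2 + d\right) S = S \left(-2 + d\right)$)
$- 353 y{\left(5,r \right)} = - 353 \cdot 6 \left(-2 + 5\right) = - 353 \cdot 6 \cdot 3 = \left(-353\right) 18 = -6354$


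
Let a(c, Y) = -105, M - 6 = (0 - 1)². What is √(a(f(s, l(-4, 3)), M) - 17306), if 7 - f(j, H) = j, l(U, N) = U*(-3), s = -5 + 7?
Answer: I*√17411 ≈ 131.95*I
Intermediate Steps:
M = 7 (M = 6 + (0 - 1)² = 6 + (-1)² = 6 + 1 = 7)
s = 2
l(U, N) = -3*U
f(j, H) = 7 - j
√(a(f(s, l(-4, 3)), M) - 17306) = √(-105 - 17306) = √(-17411) = I*√17411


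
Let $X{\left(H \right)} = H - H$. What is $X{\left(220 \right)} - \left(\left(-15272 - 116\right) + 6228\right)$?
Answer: $9160$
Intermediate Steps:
$X{\left(H \right)} = 0$
$X{\left(220 \right)} - \left(\left(-15272 - 116\right) + 6228\right) = 0 - \left(\left(-15272 - 116\right) + 6228\right) = 0 - \left(-15388 + 6228\right) = 0 - -9160 = 0 + 9160 = 9160$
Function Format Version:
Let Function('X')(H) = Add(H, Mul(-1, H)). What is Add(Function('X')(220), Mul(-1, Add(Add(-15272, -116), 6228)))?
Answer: 9160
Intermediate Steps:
Function('X')(H) = 0
Add(Function('X')(220), Mul(-1, Add(Add(-15272, -116), 6228))) = Add(0, Mul(-1, Add(Add(-15272, -116), 6228))) = Add(0, Mul(-1, Add(-15388, 6228))) = Add(0, Mul(-1, -9160)) = Add(0, 9160) = 9160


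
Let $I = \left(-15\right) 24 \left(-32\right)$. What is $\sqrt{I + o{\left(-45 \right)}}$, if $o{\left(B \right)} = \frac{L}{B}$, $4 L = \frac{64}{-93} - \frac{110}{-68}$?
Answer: $\frac{\sqrt{103661747326410}}{94860} \approx 107.33$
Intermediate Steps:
$L = \frac{2939}{12648}$ ($L = \frac{\frac{64}{-93} - \frac{110}{-68}}{4} = \frac{64 \left(- \frac{1}{93}\right) - - \frac{55}{34}}{4} = \frac{- \frac{64}{93} + \frac{55}{34}}{4} = \frac{1}{4} \cdot \frac{2939}{3162} = \frac{2939}{12648} \approx 0.23237$)
$o{\left(B \right)} = \frac{2939}{12648 B}$
$I = 11520$ ($I = \left(-360\right) \left(-32\right) = 11520$)
$\sqrt{I + o{\left(-45 \right)}} = \sqrt{11520 + \frac{2939}{12648 \left(-45\right)}} = \sqrt{11520 + \frac{2939}{12648} \left(- \frac{1}{45}\right)} = \sqrt{11520 - \frac{2939}{569160}} = \sqrt{\frac{6556720261}{569160}} = \frac{\sqrt{103661747326410}}{94860}$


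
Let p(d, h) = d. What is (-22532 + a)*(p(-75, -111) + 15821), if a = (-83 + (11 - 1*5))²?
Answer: -261430838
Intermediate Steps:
a = 5929 (a = (-83 + (11 - 5))² = (-83 + 6)² = (-77)² = 5929)
(-22532 + a)*(p(-75, -111) + 15821) = (-22532 + 5929)*(-75 + 15821) = -16603*15746 = -261430838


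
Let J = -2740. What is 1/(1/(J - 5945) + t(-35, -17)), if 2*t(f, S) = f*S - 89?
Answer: 8685/2197304 ≈ 0.0039526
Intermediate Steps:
t(f, S) = -89/2 + S*f/2 (t(f, S) = (f*S - 89)/2 = (S*f - 89)/2 = (-89 + S*f)/2 = -89/2 + S*f/2)
1/(1/(J - 5945) + t(-35, -17)) = 1/(1/(-2740 - 5945) + (-89/2 + (½)*(-17)*(-35))) = 1/(1/(-8685) + (-89/2 + 595/2)) = 1/(-1/8685 + 253) = 1/(2197304/8685) = 8685/2197304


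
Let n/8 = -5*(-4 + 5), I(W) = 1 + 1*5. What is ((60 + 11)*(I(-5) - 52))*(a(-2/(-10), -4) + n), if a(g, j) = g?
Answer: 649934/5 ≈ 1.2999e+5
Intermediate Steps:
I(W) = 6 (I(W) = 1 + 5 = 6)
n = -40 (n = 8*(-5*(-4 + 5)) = 8*(-5*1) = 8*(-5) = -40)
((60 + 11)*(I(-5) - 52))*(a(-2/(-10), -4) + n) = ((60 + 11)*(6 - 52))*(-2/(-10) - 40) = (71*(-46))*(-2*(-1/10) - 40) = -3266*(1/5 - 40) = -3266*(-199/5) = 649934/5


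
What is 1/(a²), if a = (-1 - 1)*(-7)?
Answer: 1/196 ≈ 0.0051020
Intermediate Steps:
a = 14 (a = -2*(-7) = 14)
1/(a²) = 1/(14²) = 1/196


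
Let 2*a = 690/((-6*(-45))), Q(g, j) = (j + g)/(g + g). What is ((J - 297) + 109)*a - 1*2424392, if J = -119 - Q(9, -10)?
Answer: -785630083/324 ≈ -2.4248e+6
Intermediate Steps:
Q(g, j) = (g + j)/(2*g) (Q(g, j) = (g + j)/((2*g)) = (g + j)*(1/(2*g)) = (g + j)/(2*g))
a = 23/18 (a = (690/((-6*(-45))))/2 = (690/270)/2 = (690*(1/270))/2 = (½)*(23/9) = 23/18 ≈ 1.2778)
J = -2141/18 (J = -119 - (9 - 10)/(2*9) = -119 - (-1)/(2*9) = -119 - 1*(-1/18) = -119 + 1/18 = -2141/18 ≈ -118.94)
((J - 297) + 109)*a - 1*2424392 = ((-2141/18 - 297) + 109)*(23/18) - 1*2424392 = (-7487/18 + 109)*(23/18) - 2424392 = -5525/18*23/18 - 2424392 = -127075/324 - 2424392 = -785630083/324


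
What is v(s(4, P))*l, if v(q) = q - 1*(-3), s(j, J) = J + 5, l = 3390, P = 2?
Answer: 33900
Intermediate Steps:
s(j, J) = 5 + J
v(q) = 3 + q (v(q) = q + 3 = 3 + q)
v(s(4, P))*l = (3 + (5 + 2))*3390 = (3 + 7)*3390 = 10*3390 = 33900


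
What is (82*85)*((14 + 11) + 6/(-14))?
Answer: 1198840/7 ≈ 1.7126e+5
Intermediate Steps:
(82*85)*((14 + 11) + 6/(-14)) = 6970*(25 + 6*(-1/14)) = 6970*(25 - 3/7) = 6970*(172/7) = 1198840/7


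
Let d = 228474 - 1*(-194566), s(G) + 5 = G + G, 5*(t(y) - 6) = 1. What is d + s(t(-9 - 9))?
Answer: 2115237/5 ≈ 4.2305e+5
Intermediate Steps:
t(y) = 31/5 (t(y) = 6 + (⅕)*1 = 6 + ⅕ = 31/5)
s(G) = -5 + 2*G (s(G) = -5 + (G + G) = -5 + 2*G)
d = 423040 (d = 228474 + 194566 = 423040)
d + s(t(-9 - 9)) = 423040 + (-5 + 2*(31/5)) = 423040 + (-5 + 62/5) = 423040 + 37/5 = 2115237/5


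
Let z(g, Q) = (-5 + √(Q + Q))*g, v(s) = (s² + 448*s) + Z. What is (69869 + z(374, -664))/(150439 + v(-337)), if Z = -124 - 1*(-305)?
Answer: 67999/113213 + 1496*I*√83/113213 ≈ 0.60063 + 0.12039*I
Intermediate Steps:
Z = 181 (Z = -124 + 305 = 181)
v(s) = 181 + s² + 448*s (v(s) = (s² + 448*s) + 181 = 181 + s² + 448*s)
z(g, Q) = g*(-5 + √2*√Q) (z(g, Q) = (-5 + √(2*Q))*g = (-5 + √2*√Q)*g = g*(-5 + √2*√Q))
(69869 + z(374, -664))/(150439 + v(-337)) = (69869 + 374*(-5 + √2*√(-664)))/(150439 + (181 + (-337)² + 448*(-337))) = (69869 + 374*(-5 + √2*(2*I*√166)))/(150439 + (181 + 113569 - 150976)) = (69869 + 374*(-5 + 4*I*√83))/(150439 - 37226) = (69869 + (-1870 + 1496*I*√83))/113213 = (67999 + 1496*I*√83)*(1/113213) = 67999/113213 + 1496*I*√83/113213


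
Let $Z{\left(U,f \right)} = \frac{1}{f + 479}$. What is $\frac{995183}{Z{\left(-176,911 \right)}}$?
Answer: $1383304370$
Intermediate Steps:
$Z{\left(U,f \right)} = \frac{1}{479 + f}$
$\frac{995183}{Z{\left(-176,911 \right)}} = \frac{995183}{\frac{1}{479 + 911}} = \frac{995183}{\frac{1}{1390}} = 995183 \frac{1}{\frac{1}{1390}} = 995183 \cdot 1390 = 1383304370$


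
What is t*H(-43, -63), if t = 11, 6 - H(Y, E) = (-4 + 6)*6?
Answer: -66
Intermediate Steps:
H(Y, E) = -6 (H(Y, E) = 6 - (-4 + 6)*6 = 6 - 2*6 = 6 - 1*12 = 6 - 12 = -6)
t*H(-43, -63) = 11*(-6) = -66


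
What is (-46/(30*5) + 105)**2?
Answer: 61653904/5625 ≈ 10961.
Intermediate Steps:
(-46/(30*5) + 105)**2 = (-46/150 + 105)**2 = (-46*1/150 + 105)**2 = (-23/75 + 105)**2 = (7852/75)**2 = 61653904/5625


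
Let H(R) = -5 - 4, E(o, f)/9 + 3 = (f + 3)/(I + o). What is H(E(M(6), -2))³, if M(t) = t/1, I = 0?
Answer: -729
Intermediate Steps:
M(t) = t (M(t) = t*1 = t)
E(o, f) = -27 + 9*(3 + f)/o (E(o, f) = -27 + 9*((f + 3)/(0 + o)) = -27 + 9*((3 + f)/o) = -27 + 9*(3 + f)/o)
H(R) = -9
H(E(M(6), -2))³ = (-9)³ = -729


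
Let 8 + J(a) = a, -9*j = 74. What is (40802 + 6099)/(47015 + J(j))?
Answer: 422109/422989 ≈ 0.99792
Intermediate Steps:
j = -74/9 (j = -⅑*74 = -74/9 ≈ -8.2222)
J(a) = -8 + a
(40802 + 6099)/(47015 + J(j)) = (40802 + 6099)/(47015 + (-8 - 74/9)) = 46901/(47015 - 146/9) = 46901/(422989/9) = 46901*(9/422989) = 422109/422989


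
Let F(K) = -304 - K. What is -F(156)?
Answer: 460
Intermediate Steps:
-F(156) = -(-304 - 1*156) = -(-304 - 156) = -1*(-460) = 460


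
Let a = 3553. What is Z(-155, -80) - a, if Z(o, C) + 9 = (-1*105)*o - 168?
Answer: 12545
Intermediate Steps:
Z(o, C) = -177 - 105*o (Z(o, C) = -9 + ((-1*105)*o - 168) = -9 + (-105*o - 168) = -9 + (-168 - 105*o) = -177 - 105*o)
Z(-155, -80) - a = (-177 - 105*(-155)) - 1*3553 = (-177 + 16275) - 3553 = 16098 - 3553 = 12545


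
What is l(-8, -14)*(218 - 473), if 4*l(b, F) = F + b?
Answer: 2805/2 ≈ 1402.5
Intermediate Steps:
l(b, F) = F/4 + b/4 (l(b, F) = (F + b)/4 = F/4 + b/4)
l(-8, -14)*(218 - 473) = ((¼)*(-14) + (¼)*(-8))*(218 - 473) = (-7/2 - 2)*(-255) = -11/2*(-255) = 2805/2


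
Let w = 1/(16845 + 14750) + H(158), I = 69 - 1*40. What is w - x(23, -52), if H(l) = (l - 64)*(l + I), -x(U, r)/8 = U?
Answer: 561190391/31595 ≈ 17762.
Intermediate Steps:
I = 29 (I = 69 - 40 = 29)
x(U, r) = -8*U
H(l) = (-64 + l)*(29 + l) (H(l) = (l - 64)*(l + 29) = (-64 + l)*(29 + l))
w = 555376911/31595 (w = 1/(16845 + 14750) + (-1856 + 158² - 35*158) = 1/31595 + (-1856 + 24964 - 5530) = 1/31595 + 17578 = 555376911/31595 ≈ 17578.)
w - x(23, -52) = 555376911/31595 - (-8)*23 = 555376911/31595 - 1*(-184) = 555376911/31595 + 184 = 561190391/31595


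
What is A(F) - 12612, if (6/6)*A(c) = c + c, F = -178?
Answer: -12968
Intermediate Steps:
A(c) = 2*c (A(c) = c + c = 2*c)
A(F) - 12612 = 2*(-178) - 12612 = -356 - 12612 = -12968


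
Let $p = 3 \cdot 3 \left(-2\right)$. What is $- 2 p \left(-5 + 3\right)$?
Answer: $-72$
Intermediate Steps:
$p = -18$ ($p = 9 \left(-2\right) = -18$)
$- 2 p \left(-5 + 3\right) = \left(-2\right) \left(-18\right) \left(-5 + 3\right) = 36 \left(-2\right) = -72$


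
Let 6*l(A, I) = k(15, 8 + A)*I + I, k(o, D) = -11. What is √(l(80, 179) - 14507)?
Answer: 8*I*√2082/3 ≈ 121.68*I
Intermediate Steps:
l(A, I) = -5*I/3 (l(A, I) = (-11*I + I)/6 = (-10*I)/6 = -5*I/3)
√(l(80, 179) - 14507) = √(-5/3*179 - 14507) = √(-895/3 - 14507) = √(-44416/3) = 8*I*√2082/3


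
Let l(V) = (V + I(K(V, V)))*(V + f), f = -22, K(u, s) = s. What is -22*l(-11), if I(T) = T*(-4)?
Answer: 23958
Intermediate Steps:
I(T) = -4*T
l(V) = -3*V*(-22 + V) (l(V) = (V - 4*V)*(V - 22) = (-3*V)*(-22 + V) = -3*V*(-22 + V))
-22*l(-11) = -66*(-11)*(22 - 1*(-11)) = -66*(-11)*(22 + 11) = -66*(-11)*33 = -22*(-1089) = 23958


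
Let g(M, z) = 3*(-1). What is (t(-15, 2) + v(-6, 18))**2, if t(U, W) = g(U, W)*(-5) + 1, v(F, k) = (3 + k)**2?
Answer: 208849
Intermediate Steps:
g(M, z) = -3
t(U, W) = 16 (t(U, W) = -3*(-5) + 1 = 15 + 1 = 16)
(t(-15, 2) + v(-6, 18))**2 = (16 + (3 + 18)**2)**2 = (16 + 21**2)**2 = (16 + 441)**2 = 457**2 = 208849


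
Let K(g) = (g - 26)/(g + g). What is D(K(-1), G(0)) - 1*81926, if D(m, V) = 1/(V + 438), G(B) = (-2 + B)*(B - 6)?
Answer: -36866699/450 ≈ -81926.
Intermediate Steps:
K(g) = (-26 + g)/(2*g) (K(g) = (-26 + g)/((2*g)) = (-26 + g)*(1/(2*g)) = (-26 + g)/(2*g))
G(B) = (-6 + B)*(-2 + B) (G(B) = (-2 + B)*(-6 + B) = (-6 + B)*(-2 + B))
D(m, V) = 1/(438 + V)
D(K(-1), G(0)) - 1*81926 = 1/(438 + (12 + 0² - 8*0)) - 1*81926 = 1/(438 + (12 + 0 + 0)) - 81926 = 1/(438 + 12) - 81926 = 1/450 - 81926 = -36866699/450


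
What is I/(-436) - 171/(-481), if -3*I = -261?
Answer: 32709/209716 ≈ 0.15597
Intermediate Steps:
I = 87 (I = -1/3*(-261) = 87)
I/(-436) - 171/(-481) = 87/(-436) - 171/(-481) = 87*(-1/436) - 171*(-1/481) = -87/436 + 171/481 = 32709/209716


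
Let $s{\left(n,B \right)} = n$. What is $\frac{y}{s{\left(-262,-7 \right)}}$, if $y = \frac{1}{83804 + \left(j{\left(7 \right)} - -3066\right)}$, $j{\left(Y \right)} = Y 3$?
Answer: $- \frac{1}{22765442} \approx -4.3926 \cdot 10^{-8}$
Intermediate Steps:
$j{\left(Y \right)} = 3 Y$
$y = \frac{1}{86891}$ ($y = \frac{1}{83804 + \left(3 \cdot 7 - -3066\right)} = \frac{1}{83804 + \left(21 + 3066\right)} = \frac{1}{83804 + 3087} = \frac{1}{86891} \approx 1.1509 \cdot 10^{-5}$)
$\frac{y}{s{\left(-262,-7 \right)}} = \frac{1}{86891 \left(-262\right)} = \frac{1}{86891} \left(- \frac{1}{262}\right) = - \frac{1}{22765442}$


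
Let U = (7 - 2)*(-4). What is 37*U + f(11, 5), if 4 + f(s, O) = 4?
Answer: -740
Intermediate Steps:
f(s, O) = 0 (f(s, O) = -4 + 4 = 0)
U = -20 (U = 5*(-4) = -20)
37*U + f(11, 5) = 37*(-20) + 0 = -740 + 0 = -740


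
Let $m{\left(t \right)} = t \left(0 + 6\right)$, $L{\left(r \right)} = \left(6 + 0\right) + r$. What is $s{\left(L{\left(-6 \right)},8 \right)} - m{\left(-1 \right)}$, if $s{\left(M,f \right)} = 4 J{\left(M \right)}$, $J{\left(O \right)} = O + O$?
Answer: $6$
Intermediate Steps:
$L{\left(r \right)} = 6 + r$
$J{\left(O \right)} = 2 O$
$m{\left(t \right)} = 6 t$ ($m{\left(t \right)} = t 6 = 6 t$)
$s{\left(M,f \right)} = 8 M$ ($s{\left(M,f \right)} = 4 \cdot 2 M = 8 M$)
$s{\left(L{\left(-6 \right)},8 \right)} - m{\left(-1 \right)} = 8 \left(6 - 6\right) - 6 \left(-1\right) = 8 \cdot 0 - -6 = 0 + 6 = 6$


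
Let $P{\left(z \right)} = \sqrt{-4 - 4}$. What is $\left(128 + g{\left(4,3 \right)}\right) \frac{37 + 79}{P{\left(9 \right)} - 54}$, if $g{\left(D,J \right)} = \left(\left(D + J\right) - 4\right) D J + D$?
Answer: $- \frac{263088}{731} - \frac{9744 i \sqrt{2}}{731} \approx -359.9 - 18.851 i$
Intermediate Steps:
$P{\left(z \right)} = 2 i \sqrt{2}$ ($P{\left(z \right)} = \sqrt{-8} = 2 i \sqrt{2}$)
$g{\left(D,J \right)} = D + D J \left(-4 + D + J\right)$ ($g{\left(D,J \right)} = \left(-4 + D + J\right) D J + D = D \left(-4 + D + J\right) J + D = D J \left(-4 + D + J\right) + D = D + D J \left(-4 + D + J\right)$)
$\left(128 + g{\left(4,3 \right)}\right) \frac{37 + 79}{P{\left(9 \right)} - 54} = \left(128 + 4 \left(1 + 3^{2} - 12 + 4 \cdot 3\right)\right) \frac{37 + 79}{2 i \sqrt{2} - 54} = \left(128 + 4 \left(1 + 9 - 12 + 12\right)\right) \frac{116}{-54 + 2 i \sqrt{2}} = \left(128 + 4 \cdot 10\right) \frac{116}{-54 + 2 i \sqrt{2}} = \left(128 + 40\right) \frac{116}{-54 + 2 i \sqrt{2}} = 168 \frac{116}{-54 + 2 i \sqrt{2}} = \frac{19488}{-54 + 2 i \sqrt{2}}$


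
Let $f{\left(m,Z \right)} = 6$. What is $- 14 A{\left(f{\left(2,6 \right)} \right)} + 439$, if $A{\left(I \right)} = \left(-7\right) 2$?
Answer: $635$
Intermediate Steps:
$A{\left(I \right)} = -14$
$- 14 A{\left(f{\left(2,6 \right)} \right)} + 439 = \left(-14\right) \left(-14\right) + 439 = 196 + 439 = 635$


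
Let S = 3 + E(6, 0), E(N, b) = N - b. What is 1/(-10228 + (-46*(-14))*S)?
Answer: -1/4432 ≈ -0.00022563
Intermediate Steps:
S = 9 (S = 3 + (6 - 1*0) = 3 + (6 + 0) = 3 + 6 = 9)
1/(-10228 + (-46*(-14))*S) = 1/(-10228 - 46*(-14)*9) = 1/(-10228 + 644*9) = 1/(-10228 + 5796) = 1/(-4432) = -1/4432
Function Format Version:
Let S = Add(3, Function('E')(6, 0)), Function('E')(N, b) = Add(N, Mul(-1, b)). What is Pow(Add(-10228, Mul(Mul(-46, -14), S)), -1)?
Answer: Rational(-1, 4432) ≈ -0.00022563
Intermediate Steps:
S = 9 (S = Add(3, Add(6, Mul(-1, 0))) = Add(3, Add(6, 0)) = Add(3, 6) = 9)
Pow(Add(-10228, Mul(Mul(-46, -14), S)), -1) = Pow(Add(-10228, Mul(Mul(-46, -14), 9)), -1) = Pow(Add(-10228, Mul(644, 9)), -1) = Pow(Add(-10228, 5796), -1) = Pow(-4432, -1) = Rational(-1, 4432)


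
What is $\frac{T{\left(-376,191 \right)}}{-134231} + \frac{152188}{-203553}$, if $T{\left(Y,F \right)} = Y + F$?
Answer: $- \frac{20390690123}{27323122743} \approx -0.74628$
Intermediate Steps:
$T{\left(Y,F \right)} = F + Y$
$\frac{T{\left(-376,191 \right)}}{-134231} + \frac{152188}{-203553} = \frac{191 - 376}{-134231} + \frac{152188}{-203553} = \left(-185\right) \left(- \frac{1}{134231}\right) + 152188 \left(- \frac{1}{203553}\right) = \frac{185}{134231} - \frac{152188}{203553} = - \frac{20390690123}{27323122743}$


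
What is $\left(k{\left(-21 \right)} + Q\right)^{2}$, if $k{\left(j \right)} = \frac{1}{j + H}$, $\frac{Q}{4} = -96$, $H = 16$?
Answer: $\frac{3690241}{25} \approx 1.4761 \cdot 10^{5}$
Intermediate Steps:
$Q = -384$ ($Q = 4 \left(-96\right) = -384$)
$k{\left(j \right)} = \frac{1}{16 + j}$ ($k{\left(j \right)} = \frac{1}{j + 16} = \frac{1}{16 + j}$)
$\left(k{\left(-21 \right)} + Q\right)^{2} = \left(\frac{1}{16 - 21} - 384\right)^{2} = \left(\frac{1}{-5} - 384\right)^{2} = \left(- \frac{1}{5} - 384\right)^{2} = \left(- \frac{1921}{5}\right)^{2} = \frac{3690241}{25}$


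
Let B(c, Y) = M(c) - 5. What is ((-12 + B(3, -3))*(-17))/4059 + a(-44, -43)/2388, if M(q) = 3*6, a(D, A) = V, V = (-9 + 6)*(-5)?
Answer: 6763/3230964 ≈ 0.0020932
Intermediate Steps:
V = 15 (V = -3*(-5) = 15)
a(D, A) = 15
M(q) = 18
B(c, Y) = 13 (B(c, Y) = 18 - 5 = 13)
((-12 + B(3, -3))*(-17))/4059 + a(-44, -43)/2388 = ((-12 + 13)*(-17))/4059 + 15/2388 = (1*(-17))*(1/4059) + 15*(1/2388) = -17*1/4059 + 5/796 = -17/4059 + 5/796 = 6763/3230964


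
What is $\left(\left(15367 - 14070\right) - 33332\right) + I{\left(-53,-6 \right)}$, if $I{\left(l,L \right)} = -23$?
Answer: $-32058$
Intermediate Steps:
$\left(\left(15367 - 14070\right) - 33332\right) + I{\left(-53,-6 \right)} = \left(\left(15367 - 14070\right) - 33332\right) - 23 = \left(1297 - 33332\right) - 23 = -32035 - 23 = -32058$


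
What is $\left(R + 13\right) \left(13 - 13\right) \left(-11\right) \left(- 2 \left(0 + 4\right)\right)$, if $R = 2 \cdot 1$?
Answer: $0$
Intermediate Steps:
$R = 2$
$\left(R + 13\right) \left(13 - 13\right) \left(-11\right) \left(- 2 \left(0 + 4\right)\right) = \left(2 + 13\right) \left(13 - 13\right) \left(-11\right) \left(- 2 \left(0 + 4\right)\right) = 15 \cdot 0 \left(-11\right) \left(\left(-2\right) 4\right) = 0 \left(-11\right) \left(-8\right) = 0 \left(-8\right) = 0$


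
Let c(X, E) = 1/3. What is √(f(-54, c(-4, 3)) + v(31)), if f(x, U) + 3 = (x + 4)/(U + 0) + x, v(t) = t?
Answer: 4*I*√11 ≈ 13.266*I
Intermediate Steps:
c(X, E) = ⅓
f(x, U) = -3 + x + (4 + x)/U (f(x, U) = -3 + ((x + 4)/(U + 0) + x) = -3 + ((4 + x)/U + x) = -3 + (x + (4 + x)/U) = -3 + x + (4 + x)/U)
√(f(-54, c(-4, 3)) + v(31)) = √((4 - 54 + (-3 - 54)/3)/(⅓) + 31) = √(3*(4 - 54 + (⅓)*(-57)) + 31) = √(3*(4 - 54 - 19) + 31) = √(3*(-69) + 31) = √(-207 + 31) = √(-176) = 4*I*√11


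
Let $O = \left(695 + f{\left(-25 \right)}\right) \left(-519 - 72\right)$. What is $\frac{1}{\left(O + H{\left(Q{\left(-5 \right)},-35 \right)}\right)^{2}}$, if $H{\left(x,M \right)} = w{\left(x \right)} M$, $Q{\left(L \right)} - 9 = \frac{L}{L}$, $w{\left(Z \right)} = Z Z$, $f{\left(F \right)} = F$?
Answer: $\frac{1}{159576280900} \approx 6.2666 \cdot 10^{-12}$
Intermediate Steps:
$w{\left(Z \right)} = Z^{2}$
$Q{\left(L \right)} = 10$ ($Q{\left(L \right)} = 9 + \frac{L}{L} = 9 + 1 = 10$)
$H{\left(x,M \right)} = M x^{2}$ ($H{\left(x,M \right)} = x^{2} M = M x^{2}$)
$O = -395970$ ($O = \left(695 - 25\right) \left(-519 - 72\right) = 670 \left(-591\right) = -395970$)
$\frac{1}{\left(O + H{\left(Q{\left(-5 \right)},-35 \right)}\right)^{2}} = \frac{1}{\left(-395970 - 35 \cdot 10^{2}\right)^{2}} = \frac{1}{\left(-395970 - 3500\right)^{2}} = \frac{1}{\left(-399470\right)^{2}} = \frac{1}{159576280900}$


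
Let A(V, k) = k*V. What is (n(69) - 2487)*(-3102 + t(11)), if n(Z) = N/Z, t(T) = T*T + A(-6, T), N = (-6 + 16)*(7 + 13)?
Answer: 522264941/69 ≈ 7.5691e+6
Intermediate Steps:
A(V, k) = V*k
N = 200 (N = 10*20 = 200)
t(T) = T² - 6*T (t(T) = T*T - 6*T = T² - 6*T)
n(Z) = 200/Z
(n(69) - 2487)*(-3102 + t(11)) = (200/69 - 2487)*(-3102 + 11*(-6 + 11)) = (200*(1/69) - 2487)*(-3102 + 11*5) = (200/69 - 2487)*(-3102 + 55) = -171403/69*(-3047) = 522264941/69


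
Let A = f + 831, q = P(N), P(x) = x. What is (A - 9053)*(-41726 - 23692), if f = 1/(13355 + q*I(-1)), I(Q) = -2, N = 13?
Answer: 2389742152822/4443 ≈ 5.3787e+8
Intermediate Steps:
q = 13
f = 1/13329 (f = 1/(13355 + 13*(-2)) = 1/(13355 - 26) = 1/13329 ≈ 7.5024e-5)
A = 11076400/13329 (A = 1/13329 + 831 = 11076400/13329 ≈ 831.00)
(A - 9053)*(-41726 - 23692) = (11076400/13329 - 9053)*(-41726 - 23692) = -109591037/13329*(-65418) = 2389742152822/4443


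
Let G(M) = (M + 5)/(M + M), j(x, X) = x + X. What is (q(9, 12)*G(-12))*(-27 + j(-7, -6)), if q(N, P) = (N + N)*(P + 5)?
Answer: -3570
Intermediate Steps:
j(x, X) = X + x
q(N, P) = 2*N*(5 + P) (q(N, P) = (2*N)*(5 + P) = 2*N*(5 + P))
G(M) = (5 + M)/(2*M) (G(M) = (5 + M)/((2*M)) = (5 + M)*(1/(2*M)) = (5 + M)/(2*M))
(q(9, 12)*G(-12))*(-27 + j(-7, -6)) = ((2*9*(5 + 12))*((½)*(5 - 12)/(-12)))*(-27 + (-6 - 7)) = ((2*9*17)*((½)*(-1/12)*(-7)))*(-27 - 13) = (306*(7/24))*(-40) = (357/4)*(-40) = -3570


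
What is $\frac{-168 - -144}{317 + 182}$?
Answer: $- \frac{24}{499} \approx -0.048096$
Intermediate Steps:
$\frac{-168 - -144}{317 + 182} = \frac{-168 + 144}{499} = \left(-24\right) \frac{1}{499} = - \frac{24}{499}$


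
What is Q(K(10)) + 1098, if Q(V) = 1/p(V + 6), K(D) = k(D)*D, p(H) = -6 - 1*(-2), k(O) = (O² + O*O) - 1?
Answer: 4391/4 ≈ 1097.8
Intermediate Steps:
k(O) = -1 + 2*O² (k(O) = (O² + O²) - 1 = 2*O² - 1 = -1 + 2*O²)
p(H) = -4 (p(H) = -6 + 2 = -4)
K(D) = D*(-1 + 2*D²) (K(D) = (-1 + 2*D²)*D = D*(-1 + 2*D²))
Q(V) = -¼ (Q(V) = 1/(-4) = -¼)
Q(K(10)) + 1098 = -¼ + 1098 = 4391/4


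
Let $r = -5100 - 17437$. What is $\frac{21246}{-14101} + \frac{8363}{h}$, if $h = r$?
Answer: $- \frac{596747765}{317794237} \approx -1.8778$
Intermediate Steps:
$r = -22537$ ($r = -5100 - 17437 = -22537$)
$h = -22537$
$\frac{21246}{-14101} + \frac{8363}{h} = \frac{21246}{-14101} + \frac{8363}{-22537} = 21246 \left(- \frac{1}{14101}\right) + 8363 \left(- \frac{1}{22537}\right) = - \frac{21246}{14101} - \frac{8363}{22537} = - \frac{596747765}{317794237}$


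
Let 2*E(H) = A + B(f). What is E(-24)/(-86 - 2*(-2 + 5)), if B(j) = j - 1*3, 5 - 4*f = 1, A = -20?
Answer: 11/92 ≈ 0.11957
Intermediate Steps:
f = 1 (f = 5/4 - 1/4*1 = 5/4 - 1/4 = 1)
B(j) = -3 + j (B(j) = j - 3 = -3 + j)
E(H) = -11 (E(H) = (-20 + (-3 + 1))/2 = (-20 - 2)/2 = (1/2)*(-22) = -11)
E(-24)/(-86 - 2*(-2 + 5)) = -11/(-86 - 2*(-2 + 5)) = -11/(-86 - 2*3) = -11/(-86 - 6) = -11/(-92) = -1/92*(-11) = 11/92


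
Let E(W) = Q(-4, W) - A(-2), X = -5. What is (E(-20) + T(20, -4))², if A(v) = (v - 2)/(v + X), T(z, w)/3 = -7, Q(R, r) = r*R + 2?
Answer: 178929/49 ≈ 3651.6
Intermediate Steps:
Q(R, r) = 2 + R*r (Q(R, r) = R*r + 2 = 2 + R*r)
T(z, w) = -21 (T(z, w) = 3*(-7) = -21)
A(v) = (-2 + v)/(-5 + v) (A(v) = (v - 2)/(v - 5) = (-2 + v)/(-5 + v))
E(W) = 10/7 - 4*W (E(W) = (2 - 4*W) - (-2 - 2)/(-5 - 2) = (2 - 4*W) - (-4)/(-7) = (2 - 4*W) - (-1)*(-4)/7 = (2 - 4*W) - 1*4/7 = (2 - 4*W) - 4/7 = 10/7 - 4*W)
(E(-20) + T(20, -4))² = ((10/7 - 4*(-20)) - 21)² = ((10/7 + 80) - 21)² = (570/7 - 21)² = (423/7)² = 178929/49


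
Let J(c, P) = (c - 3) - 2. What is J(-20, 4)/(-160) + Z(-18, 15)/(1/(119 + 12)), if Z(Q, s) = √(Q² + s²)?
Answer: 5/32 + 393*√61 ≈ 3069.6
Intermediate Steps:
J(c, P) = -5 + c (J(c, P) = (-3 + c) - 2 = -5 + c)
J(-20, 4)/(-160) + Z(-18, 15)/(1/(119 + 12)) = (-5 - 20)/(-160) + √((-18)² + 15²)/(1/(119 + 12)) = -25*(-1/160) + √(324 + 225)/(1/131) = 5/32 + √549/(1/131) = 5/32 + (3*√61)*131 = 5/32 + 393*√61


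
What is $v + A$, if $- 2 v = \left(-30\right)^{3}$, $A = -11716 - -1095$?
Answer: $2879$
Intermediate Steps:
$A = -10621$ ($A = -11716 + 1095 = -10621$)
$v = 13500$ ($v = - \frac{\left(-30\right)^{3}}{2} = \left(- \frac{1}{2}\right) \left(-27000\right) = 13500$)
$v + A = 13500 - 10621 = 2879$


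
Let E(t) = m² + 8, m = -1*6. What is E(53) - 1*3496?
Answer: -3452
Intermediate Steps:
m = -6
E(t) = 44 (E(t) = (-6)² + 8 = 36 + 8 = 44)
E(53) - 1*3496 = 44 - 1*3496 = 44 - 3496 = -3452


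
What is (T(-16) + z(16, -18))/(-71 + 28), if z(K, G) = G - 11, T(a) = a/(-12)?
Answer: 83/129 ≈ 0.64341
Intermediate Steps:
T(a) = -a/12 (T(a) = a*(-1/12) = -a/12)
z(K, G) = -11 + G
(T(-16) + z(16, -18))/(-71 + 28) = (-1/12*(-16) + (-11 - 18))/(-71 + 28) = (4/3 - 29)/(-43) = -83/3*(-1/43) = 83/129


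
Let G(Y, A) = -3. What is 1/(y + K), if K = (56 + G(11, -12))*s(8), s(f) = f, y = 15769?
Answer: 1/16193 ≈ 6.1755e-5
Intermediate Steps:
K = 424 (K = (56 - 3)*8 = 53*8 = 424)
1/(y + K) = 1/(15769 + 424) = 1/16193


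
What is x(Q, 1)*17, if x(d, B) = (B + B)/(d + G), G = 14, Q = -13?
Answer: 34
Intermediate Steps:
x(d, B) = 2*B/(14 + d) (x(d, B) = (B + B)/(d + 14) = (2*B)/(14 + d) = 2*B/(14 + d))
x(Q, 1)*17 = (2*1/(14 - 13))*17 = (2*1/1)*17 = (2*1*1)*17 = 2*17 = 34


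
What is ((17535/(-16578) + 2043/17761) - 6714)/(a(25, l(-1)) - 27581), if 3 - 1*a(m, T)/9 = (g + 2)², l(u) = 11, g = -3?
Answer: 659053401631/2705233644018 ≈ 0.24362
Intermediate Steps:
a(m, T) = 18 (a(m, T) = 27 - 9*(-3 + 2)² = 27 - 9*(-1)² = 27 - 9*1 = 27 - 9 = 18)
((17535/(-16578) + 2043/17761) - 6714)/(a(25, l(-1)) - 27581) = ((17535/(-16578) + 2043/17761) - 6714)/(18 - 27581) = ((17535*(-1/16578) + 2043*(1/17761)) - 6714)/(-27563) = ((-5845/5526 + 2043/17761) - 6714)*(-1/27563) = (-92523427/98147286 - 6714)*(-1/27563) = -659053401631/98147286*(-1/27563) = 659053401631/2705233644018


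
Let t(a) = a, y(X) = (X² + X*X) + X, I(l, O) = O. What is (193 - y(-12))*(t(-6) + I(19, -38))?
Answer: 3652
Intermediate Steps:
y(X) = X + 2*X² (y(X) = (X² + X²) + X = 2*X² + X = X + 2*X²)
(193 - y(-12))*(t(-6) + I(19, -38)) = (193 - (-12)*(1 + 2*(-12)))*(-6 - 38) = (193 - (-12)*(1 - 24))*(-44) = (193 - (-12)*(-23))*(-44) = (193 - 1*276)*(-44) = (193 - 276)*(-44) = -83*(-44) = 3652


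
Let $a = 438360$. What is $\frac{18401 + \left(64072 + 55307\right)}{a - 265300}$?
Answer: $\frac{6889}{8653} \approx 0.79614$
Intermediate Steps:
$\frac{18401 + \left(64072 + 55307\right)}{a - 265300} = \frac{18401 + \left(64072 + 55307\right)}{438360 - 265300} = \frac{18401 + 119379}{173060} = 137780 \cdot \frac{1}{173060} = \frac{6889}{8653}$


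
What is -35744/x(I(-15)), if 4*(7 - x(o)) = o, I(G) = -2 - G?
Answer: -142976/15 ≈ -9531.7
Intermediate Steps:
x(o) = 7 - o/4
-35744/x(I(-15)) = -35744/(7 - (-2 - 1*(-15))/4) = -35744/(7 - (-2 + 15)/4) = -35744/(7 - ¼*13) = -35744/(7 - 13/4) = -35744/15/4 = -35744*4/15 = -142976/15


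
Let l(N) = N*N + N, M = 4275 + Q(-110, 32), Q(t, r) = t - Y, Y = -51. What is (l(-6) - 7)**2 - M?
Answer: -3687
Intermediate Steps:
Q(t, r) = 51 + t (Q(t, r) = t - 1*(-51) = t + 51 = 51 + t)
M = 4216 (M = 4275 + (51 - 110) = 4275 - 59 = 4216)
l(N) = N + N**2 (l(N) = N**2 + N = N + N**2)
(l(-6) - 7)**2 - M = (-6*(1 - 6) - 7)**2 - 1*4216 = (-6*(-5) - 7)**2 - 4216 = (30 - 7)**2 - 4216 = 23**2 - 4216 = 529 - 4216 = -3687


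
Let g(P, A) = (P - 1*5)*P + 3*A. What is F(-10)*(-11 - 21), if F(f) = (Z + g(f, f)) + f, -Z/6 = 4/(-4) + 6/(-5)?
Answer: -19712/5 ≈ -3942.4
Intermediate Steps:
g(P, A) = 3*A + P*(-5 + P) (g(P, A) = (P - 5)*P + 3*A = (-5 + P)*P + 3*A = P*(-5 + P) + 3*A = 3*A + P*(-5 + P))
Z = 66/5 (Z = -6*(4/(-4) + 6/(-5)) = -6*(4*(-1/4) + 6*(-1/5)) = -6*(-1 - 6/5) = -6*(-11/5) = 66/5 ≈ 13.200)
F(f) = 66/5 + f**2 - f (F(f) = (66/5 + (f**2 - 5*f + 3*f)) + f = (66/5 + (f**2 - 2*f)) + f = (66/5 + f**2 - 2*f) + f = 66/5 + f**2 - f)
F(-10)*(-11 - 21) = (66/5 + (-10)**2 - 1*(-10))*(-11 - 21) = (66/5 + 100 + 10)*(-32) = (616/5)*(-32) = -19712/5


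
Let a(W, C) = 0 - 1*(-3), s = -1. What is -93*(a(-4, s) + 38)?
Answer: -3813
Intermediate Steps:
a(W, C) = 3 (a(W, C) = 0 + 3 = 3)
-93*(a(-4, s) + 38) = -93*(3 + 38) = -93*41 = -3813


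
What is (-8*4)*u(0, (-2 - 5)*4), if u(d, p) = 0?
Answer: 0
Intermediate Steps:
(-8*4)*u(0, (-2 - 5)*4) = -8*4*0 = -32*0 = 0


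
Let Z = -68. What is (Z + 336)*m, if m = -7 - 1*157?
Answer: -43952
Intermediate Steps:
m = -164 (m = -7 - 157 = -164)
(Z + 336)*m = (-68 + 336)*(-164) = 268*(-164) = -43952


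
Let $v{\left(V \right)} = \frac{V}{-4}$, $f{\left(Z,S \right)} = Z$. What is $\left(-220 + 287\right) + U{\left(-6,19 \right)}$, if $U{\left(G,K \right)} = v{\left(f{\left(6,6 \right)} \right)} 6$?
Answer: $58$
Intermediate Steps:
$v{\left(V \right)} = - \frac{V}{4}$ ($v{\left(V \right)} = V \left(- \frac{1}{4}\right) = - \frac{V}{4}$)
$U{\left(G,K \right)} = -9$ ($U{\left(G,K \right)} = \left(- \frac{1}{4}\right) 6 \cdot 6 = \left(- \frac{3}{2}\right) 6 = -9$)
$\left(-220 + 287\right) + U{\left(-6,19 \right)} = \left(-220 + 287\right) - 9 = 67 - 9 = 58$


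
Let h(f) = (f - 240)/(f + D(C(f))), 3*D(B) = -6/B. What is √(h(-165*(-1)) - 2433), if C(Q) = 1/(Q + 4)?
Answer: I*√72804282/173 ≈ 49.321*I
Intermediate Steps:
C(Q) = 1/(4 + Q)
D(B) = -2/B (D(B) = (-6/B)/3 = -2/B)
h(f) = (-240 + f)/(-8 - f) (h(f) = (f - 240)/(f - (8 + 2*f)) = (-240 + f)/(f - 2*(4 + f)) = (-240 + f)/(f + (-8 - 2*f)) = (-240 + f)/(-8 - f))
√(h(-165*(-1)) - 2433) = √((240 - (-165)*(-1))/(8 - 165*(-1)) - 2433) = √((240 - 1*165)/(8 + 165) - 2433) = √((240 - 165)/173 - 2433) = √((1/173)*75 - 2433) = √(75/173 - 2433) = √(-420834/173) = I*√72804282/173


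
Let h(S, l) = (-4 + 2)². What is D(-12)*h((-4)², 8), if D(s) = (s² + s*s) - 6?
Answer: 1128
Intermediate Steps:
D(s) = -6 + 2*s² (D(s) = (s² + s²) - 6 = 2*s² - 6 = -6 + 2*s²)
h(S, l) = 4 (h(S, l) = (-2)² = 4)
D(-12)*h((-4)², 8) = (-6 + 2*(-12)²)*4 = (-6 + 2*144)*4 = (-6 + 288)*4 = 282*4 = 1128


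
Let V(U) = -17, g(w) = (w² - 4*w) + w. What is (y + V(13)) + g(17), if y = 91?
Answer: 312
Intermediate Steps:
g(w) = w² - 3*w
(y + V(13)) + g(17) = (91 - 17) + 17*(-3 + 17) = 74 + 17*14 = 74 + 238 = 312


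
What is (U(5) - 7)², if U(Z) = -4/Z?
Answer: 1521/25 ≈ 60.840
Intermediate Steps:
(U(5) - 7)² = (-4/5 - 7)² = (-4*⅕ - 7)² = (-⅘ - 7)² = (-39/5)² = 1521/25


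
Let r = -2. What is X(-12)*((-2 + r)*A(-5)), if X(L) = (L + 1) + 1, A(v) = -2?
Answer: -80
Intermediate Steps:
X(L) = 2 + L (X(L) = (1 + L) + 1 = 2 + L)
X(-12)*((-2 + r)*A(-5)) = (2 - 12)*((-2 - 2)*(-2)) = -(-40)*(-2) = -10*8 = -80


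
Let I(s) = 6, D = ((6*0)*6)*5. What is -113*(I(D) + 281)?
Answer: -32431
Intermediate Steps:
D = 0 (D = (0*6)*5 = 0*5 = 0)
-113*(I(D) + 281) = -113*(6 + 281) = -113*287 = -32431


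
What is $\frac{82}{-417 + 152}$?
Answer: $- \frac{82}{265} \approx -0.30943$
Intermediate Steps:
$\frac{82}{-417 + 152} = \frac{82}{-265} = 82 \left(- \frac{1}{265}\right) = - \frac{82}{265}$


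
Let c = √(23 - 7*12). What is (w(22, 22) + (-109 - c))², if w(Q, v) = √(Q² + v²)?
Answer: (109 - 22*√2 + I*√61)² ≈ 6005.4 + 1216.6*I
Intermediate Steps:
c = I*√61 (c = √(23 - 84) = √(-61) = I*√61 ≈ 7.8102*I)
(w(22, 22) + (-109 - c))² = (√(22² + 22²) + (-109 - I*√61))² = (√(484 + 484) + (-109 - I*√61))² = (√968 + (-109 - I*√61))² = (22*√2 + (-109 - I*√61))² = (-109 + 22*√2 - I*√61)²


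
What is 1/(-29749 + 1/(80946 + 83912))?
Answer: -164858/4904360641 ≈ -3.3615e-5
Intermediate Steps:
1/(-29749 + 1/(80946 + 83912)) = 1/(-29749 + 1/164858) = 1/(-4904360641/164858) = -164858/4904360641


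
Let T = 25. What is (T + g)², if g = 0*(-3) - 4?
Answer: 441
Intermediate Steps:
g = -4 (g = 0 - 4 = -4)
(T + g)² = (25 - 4)² = 21² = 441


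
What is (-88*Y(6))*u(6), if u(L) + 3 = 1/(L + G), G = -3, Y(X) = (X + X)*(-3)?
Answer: -8448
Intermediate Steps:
Y(X) = -6*X (Y(X) = (2*X)*(-3) = -6*X)
u(L) = -3 + 1/(-3 + L) (u(L) = -3 + 1/(L - 3) = -3 + 1/(-3 + L))
(-88*Y(6))*u(6) = (-(-528)*6)*((10 - 3*6)/(-3 + 6)) = (-88*(-36))*((10 - 18)/3) = 3168*((⅓)*(-8)) = 3168*(-8/3) = -8448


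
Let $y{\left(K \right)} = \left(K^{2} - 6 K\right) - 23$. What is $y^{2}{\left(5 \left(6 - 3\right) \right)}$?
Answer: $12544$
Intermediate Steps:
$y{\left(K \right)} = -23 + K^{2} - 6 K$
$y^{2}{\left(5 \left(6 - 3\right) \right)} = \left(-23 + \left(5 \left(6 - 3\right)\right)^{2} - 6 \cdot 5 \left(6 - 3\right)\right)^{2} = \left(-23 + \left(5 \cdot 3\right)^{2} - 6 \cdot 5 \cdot 3\right)^{2} = \left(-23 + 15^{2} - 90\right)^{2} = \left(-23 + 225 - 90\right)^{2} = 112^{2} = 12544$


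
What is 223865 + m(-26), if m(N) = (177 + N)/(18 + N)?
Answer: 1790769/8 ≈ 2.2385e+5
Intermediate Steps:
m(N) = (177 + N)/(18 + N)
223865 + m(-26) = 223865 + (177 - 26)/(18 - 26) = 223865 + 151/(-8) = 223865 - ⅛*151 = 223865 - 151/8 = 1790769/8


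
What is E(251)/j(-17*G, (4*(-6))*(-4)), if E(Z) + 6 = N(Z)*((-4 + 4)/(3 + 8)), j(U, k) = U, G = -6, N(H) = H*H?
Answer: -1/17 ≈ -0.058824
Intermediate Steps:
N(H) = H²
E(Z) = -6 (E(Z) = -6 + Z²*((-4 + 4)/(3 + 8)) = -6 + Z²*(0/11) = -6 + Z²*(0*(1/11)) = -6 + Z²*0 = -6 + 0 = -6)
E(251)/j(-17*G, (4*(-6))*(-4)) = -6/((-17*(-6))) = -6/102 = -6*1/102 = -1/17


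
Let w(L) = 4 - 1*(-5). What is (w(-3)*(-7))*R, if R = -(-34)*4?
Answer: -8568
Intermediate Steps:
w(L) = 9 (w(L) = 4 + 5 = 9)
R = 136 (R = -17*(-8) = 136)
(w(-3)*(-7))*R = (9*(-7))*136 = -63*136 = -8568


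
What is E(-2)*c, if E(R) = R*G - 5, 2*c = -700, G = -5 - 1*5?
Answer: -5250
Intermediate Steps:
G = -10 (G = -5 - 5 = -10)
c = -350 (c = (½)*(-700) = -350)
E(R) = -5 - 10*R (E(R) = R*(-10) - 5 = -10*R - 5 = -5 - 10*R)
E(-2)*c = (-5 - 10*(-2))*(-350) = (-5 + 20)*(-350) = 15*(-350) = -5250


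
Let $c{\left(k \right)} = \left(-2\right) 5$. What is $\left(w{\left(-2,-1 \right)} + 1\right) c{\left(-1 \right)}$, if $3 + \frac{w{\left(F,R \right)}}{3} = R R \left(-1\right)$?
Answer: $110$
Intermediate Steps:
$c{\left(k \right)} = -10$
$w{\left(F,R \right)} = -9 - 3 R^{2}$ ($w{\left(F,R \right)} = -9 + 3 R R \left(-1\right) = -9 + 3 R^{2} \left(-1\right) = -9 + 3 \left(- R^{2}\right) = -9 - 3 R^{2}$)
$\left(w{\left(-2,-1 \right)} + 1\right) c{\left(-1 \right)} = \left(\left(-9 - 3 \left(-1\right)^{2}\right) + 1\right) \left(-10\right) = \left(\left(-9 - 3\right) + 1\right) \left(-10\right) = \left(-12 + 1\right) \left(-10\right) = \left(-11\right) \left(-10\right) = 110$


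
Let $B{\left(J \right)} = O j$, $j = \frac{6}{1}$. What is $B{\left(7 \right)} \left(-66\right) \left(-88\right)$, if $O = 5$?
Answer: $174240$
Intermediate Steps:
$j = 6$ ($j = 6 \cdot 1 = 6$)
$B{\left(J \right)} = 30$ ($B{\left(J \right)} = 5 \cdot 6 = 30$)
$B{\left(7 \right)} \left(-66\right) \left(-88\right) = 30 \left(-66\right) \left(-88\right) = \left(-1980\right) \left(-88\right) = 174240$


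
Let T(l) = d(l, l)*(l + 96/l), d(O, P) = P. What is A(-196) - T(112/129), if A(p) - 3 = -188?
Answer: -4688665/16641 ≈ -281.75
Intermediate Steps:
A(p) = -185 (A(p) = 3 - 188 = -185)
T(l) = l*(l + 96/l)
A(-196) - T(112/129) = -185 - (96 + (112/129)²) = -185 - (96 + 12544/16641) = -185 - 1*1610080/16641 = -185 - 1610080/16641 = -4688665/16641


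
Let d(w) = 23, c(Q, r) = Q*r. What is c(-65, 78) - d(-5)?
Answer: -5093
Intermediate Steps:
c(-65, 78) - d(-5) = -65*78 - 1*23 = -5070 - 23 = -5093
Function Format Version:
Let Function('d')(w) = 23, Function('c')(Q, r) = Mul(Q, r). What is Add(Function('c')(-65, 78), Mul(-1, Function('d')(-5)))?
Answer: -5093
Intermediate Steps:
Add(Function('c')(-65, 78), Mul(-1, Function('d')(-5))) = Add(Mul(-65, 78), Mul(-1, 23)) = Add(-5070, -23) = -5093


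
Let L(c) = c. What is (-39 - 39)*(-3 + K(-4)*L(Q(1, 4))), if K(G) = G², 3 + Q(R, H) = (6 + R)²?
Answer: -57174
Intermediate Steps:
Q(R, H) = -3 + (6 + R)²
(-39 - 39)*(-3 + K(-4)*L(Q(1, 4))) = (-39 - 39)*(-3 + (-4)²*(-3 + (6 + 1)²)) = -78*(-3 + 16*(-3 + 7²)) = -78*(-3 + 16*(-3 + 49)) = -78*(-3 + 16*46) = -78*(-3 + 736) = -78*733 = -57174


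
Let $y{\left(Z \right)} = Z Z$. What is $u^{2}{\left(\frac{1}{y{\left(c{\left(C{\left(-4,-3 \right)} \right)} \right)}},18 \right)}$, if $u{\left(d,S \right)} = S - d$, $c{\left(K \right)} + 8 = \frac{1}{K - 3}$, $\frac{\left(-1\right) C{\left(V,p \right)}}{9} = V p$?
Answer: $\frac{202022359890849}{624607283041} \approx 323.44$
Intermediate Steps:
$C{\left(V,p \right)} = - 9 V p$
$c{\left(K \right)} = -8 + \frac{1}{-3 + K}$ ($c{\left(K \right)} = -8 + \frac{1}{K - 3} = -8 + \frac{1}{-3 + K}$)
$y{\left(Z \right)} = Z^{2}$
$u^{2}{\left(\frac{1}{y{\left(c{\left(C{\left(-4,-3 \right)} \right)} \right)}},18 \right)} = \left(18 - \frac{1}{\left(\frac{25 - 8 \left(\left(-9\right) \left(-4\right) \left(-3\right)\right)}{-3 - \left(-36\right) \left(-3\right)}\right)^{2}}\right)^{2} = \left(18 - \frac{1}{\left(\frac{25 - -864}{-3 - 108}\right)^{2}}\right)^{2} = \left(18 - \frac{1}{\left(\frac{25 + 864}{-111}\right)^{2}}\right)^{2} = \left(18 - \frac{1}{\left(\left(- \frac{1}{111}\right) 889\right)^{2}}\right)^{2} = \left(18 - \frac{1}{\left(- \frac{889}{111}\right)^{2}}\right)^{2} = \left(18 - \frac{1}{\frac{790321}{12321}}\right)^{2} = \left(18 - \frac{12321}{790321}\right)^{2} = \left(\frac{14213457}{790321}\right)^{2} = \frac{202022359890849}{624607283041}$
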